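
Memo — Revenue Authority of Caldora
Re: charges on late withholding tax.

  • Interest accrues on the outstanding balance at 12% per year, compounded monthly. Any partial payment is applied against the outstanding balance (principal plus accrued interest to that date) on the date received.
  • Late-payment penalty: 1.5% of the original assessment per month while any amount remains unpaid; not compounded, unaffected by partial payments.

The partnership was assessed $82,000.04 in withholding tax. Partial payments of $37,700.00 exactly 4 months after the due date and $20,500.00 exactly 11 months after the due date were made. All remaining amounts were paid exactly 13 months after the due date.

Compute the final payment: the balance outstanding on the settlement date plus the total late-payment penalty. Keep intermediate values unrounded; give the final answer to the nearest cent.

Monthly rate = 12% ÷ 12 = 1%
Balance at month 4: $82,000.0400 × (1 + 0.01)^4 = $85,329.5704…
After $37,700.00 payment: $85,329.5704… − $37,700.00 = $47,629.5704…
Balance at month 11: $47,629.5704… × (1 + 0.01)^7 = $51,065.3463…
After $20,500.00 payment: $51,065.3463… − $20,500.00 = $30,565.3463…
Balance at month 13: $30,565.3463… × (1 + 0.01)^2 = $31,179.7097…
Penalty: 13 × 1.5% × $82,000.04 = $15,990.01…
Final settlement = outstanding balance + penalty = $31,179.7097… + $15,990.01… = $47,169.72

$47,169.72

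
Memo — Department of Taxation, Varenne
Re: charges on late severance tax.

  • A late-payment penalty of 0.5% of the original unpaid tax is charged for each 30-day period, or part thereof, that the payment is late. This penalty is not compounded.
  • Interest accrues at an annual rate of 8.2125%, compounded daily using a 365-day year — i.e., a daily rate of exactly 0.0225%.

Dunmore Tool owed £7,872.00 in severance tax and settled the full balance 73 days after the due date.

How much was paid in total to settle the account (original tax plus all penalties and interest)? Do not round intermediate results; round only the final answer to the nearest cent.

Penalty periods: ⌈73/30⌉ = 3; penalty = 3 × 0.5% × £7,872.00 = £118.08
Interest: £7,872.00 × ((1 + 0.000225)^73 − 1) = £7,872.00 × 0.01655875… = £130.3505…
Total = £7,872.00 + £118.0800 + £130.3505… = £8,120.43

£8,120.43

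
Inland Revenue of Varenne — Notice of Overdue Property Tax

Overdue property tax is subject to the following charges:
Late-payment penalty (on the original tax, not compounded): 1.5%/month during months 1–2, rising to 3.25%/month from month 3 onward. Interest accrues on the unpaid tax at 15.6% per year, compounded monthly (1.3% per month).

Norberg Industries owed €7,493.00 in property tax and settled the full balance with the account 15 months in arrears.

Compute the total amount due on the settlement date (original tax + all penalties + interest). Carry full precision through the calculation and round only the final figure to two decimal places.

Penalty, months 1–2: 2 × 1.5% × €7,493.00 = €224.79
Penalty, months 3–15: 13 × 3.25% × €7,493.00 = €3,165.79…
Interest: €7,493.00 × ((1 + 0.013)^15 − 1) = €7,493.00 × 0.2137848… = €1,601.8892…
Total = €7,493.00 + €3,390.5825 + €1,601.8892… = €12,485.47

€12,485.47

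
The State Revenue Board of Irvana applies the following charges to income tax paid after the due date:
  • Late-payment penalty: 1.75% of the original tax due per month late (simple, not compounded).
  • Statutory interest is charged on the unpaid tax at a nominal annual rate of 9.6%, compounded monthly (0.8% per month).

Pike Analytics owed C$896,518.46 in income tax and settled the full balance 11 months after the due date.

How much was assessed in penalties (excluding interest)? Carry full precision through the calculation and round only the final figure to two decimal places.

Late-payment penalty: 11 × 1.75% × C$896,518.46 = C$172,579.80…

C$172,579.80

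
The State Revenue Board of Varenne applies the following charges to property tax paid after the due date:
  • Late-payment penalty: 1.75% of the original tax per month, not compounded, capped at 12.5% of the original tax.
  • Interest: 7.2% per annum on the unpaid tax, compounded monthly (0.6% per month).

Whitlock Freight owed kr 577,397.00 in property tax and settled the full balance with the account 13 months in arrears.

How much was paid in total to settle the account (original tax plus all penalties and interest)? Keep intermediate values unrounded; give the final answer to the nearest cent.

Penalty (uncapped): 13 × 1.75% × kr 577,397.00 = kr 131,357.82…; cap = 12.5% × kr 577,397.00 = kr 72,174.63… → penalty = kr 72,174.63…
Interest: kr 577,397.00 × ((1 + 0.006)^13 − 1) = kr 577,397.00 × 0.0808707… = kr 46,694.5069…
Total = kr 577,397.00 + kr 72,174.6250 + kr 46,694.5069… = kr 696,266.13

kr 696,266.13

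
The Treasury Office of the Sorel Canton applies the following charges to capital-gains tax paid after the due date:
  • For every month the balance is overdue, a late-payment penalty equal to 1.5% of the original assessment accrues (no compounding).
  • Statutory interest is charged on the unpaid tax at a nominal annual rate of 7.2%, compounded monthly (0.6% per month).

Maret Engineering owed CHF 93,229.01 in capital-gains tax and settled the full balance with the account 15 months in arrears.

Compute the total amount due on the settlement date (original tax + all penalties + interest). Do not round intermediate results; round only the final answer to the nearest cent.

CHF 122,957.88

Late-payment penalty = 1.5% × CHF 93,229.01 × 15 mo = CHF 20,976.53…
Interest: CHF 93,229.01 × ((1 + 0.006)^15 − 1) = CHF 93,229.01 × 0.0938801… = CHF 8,752.3462…
Total = CHF 93,229.01 + CHF 20,976.5273… + CHF 8,752.3462… = CHF 122,957.88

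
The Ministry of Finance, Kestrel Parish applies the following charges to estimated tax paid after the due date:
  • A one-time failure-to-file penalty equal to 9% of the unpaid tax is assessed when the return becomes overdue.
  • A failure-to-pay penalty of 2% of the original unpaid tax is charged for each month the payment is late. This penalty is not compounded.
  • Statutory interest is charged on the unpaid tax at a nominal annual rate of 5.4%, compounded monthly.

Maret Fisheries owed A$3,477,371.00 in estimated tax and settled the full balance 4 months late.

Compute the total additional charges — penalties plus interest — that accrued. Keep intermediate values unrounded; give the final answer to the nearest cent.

A$654,169.52

Failure-to-file penalty: 9% × A$3,477,371.00 = A$312,963.39
Failure-to-pay penalty: 4 × 2% × A$3,477,371.00 = A$278,189.68
Interest (5.4%/yr ÷ 12 = 0.45%/month): A$3,477,371.00 × ((1 + 0.0045)^4 − 1) = A$63,016.4475…
Penalties + interest = A$591,153.0700 + A$63,016.4475… = A$654,169.52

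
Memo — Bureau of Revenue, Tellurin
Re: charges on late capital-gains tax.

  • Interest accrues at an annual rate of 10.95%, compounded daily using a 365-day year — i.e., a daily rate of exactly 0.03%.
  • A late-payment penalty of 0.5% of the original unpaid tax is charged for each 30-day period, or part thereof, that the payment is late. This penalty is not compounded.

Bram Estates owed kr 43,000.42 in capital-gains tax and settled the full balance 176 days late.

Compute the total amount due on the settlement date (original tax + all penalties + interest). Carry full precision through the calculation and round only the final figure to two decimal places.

Penalty periods: ⌈176/30⌉ = 6; penalty = 6 × 0.5% × kr 43,000.42 = kr 1,290.01…
Interest: kr 43,000.42 × ((1 + 0.0003)^176 − 1) = kr 43,000.42 × 0.05421043… = kr 2,331.0714…
Total = kr 43,000.42 + kr 1,290.0126 + kr 2,331.0714… = kr 46,621.50

kr 46,621.50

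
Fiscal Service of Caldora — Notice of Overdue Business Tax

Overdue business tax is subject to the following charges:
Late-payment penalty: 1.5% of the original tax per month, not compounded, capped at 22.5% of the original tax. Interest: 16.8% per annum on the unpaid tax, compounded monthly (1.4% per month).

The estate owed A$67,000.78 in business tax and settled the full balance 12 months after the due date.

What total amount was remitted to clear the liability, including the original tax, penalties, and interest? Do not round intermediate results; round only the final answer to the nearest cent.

A$91,225.52

Penalty: 12 × 1.5% × A$67,000.78 = A$12,060.14… (below the 22.5% cap of A$15,075.18…)
Interest: A$67,000.78 × ((1 + 0.014)^12 − 1) = A$67,000.78 × 0.1815591… = A$12,164.6033…
Total = A$67,000.78 + A$12,060.1404 + A$12,164.6033… = A$91,225.52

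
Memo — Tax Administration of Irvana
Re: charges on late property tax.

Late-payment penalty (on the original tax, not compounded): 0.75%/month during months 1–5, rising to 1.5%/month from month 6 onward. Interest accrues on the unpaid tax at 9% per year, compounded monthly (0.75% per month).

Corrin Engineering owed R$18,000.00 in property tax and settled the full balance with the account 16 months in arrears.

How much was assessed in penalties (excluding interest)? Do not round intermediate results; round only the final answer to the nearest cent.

Penalty, months 1–5: 5 × 0.75% × R$18,000.00 = R$675.00
Penalty, months 6–16: 11 × 1.5% × R$18,000.00 = R$2,970.00
Total penalty = R$675.00 + R$2,970.00 = R$3,645.00

R$3,645.00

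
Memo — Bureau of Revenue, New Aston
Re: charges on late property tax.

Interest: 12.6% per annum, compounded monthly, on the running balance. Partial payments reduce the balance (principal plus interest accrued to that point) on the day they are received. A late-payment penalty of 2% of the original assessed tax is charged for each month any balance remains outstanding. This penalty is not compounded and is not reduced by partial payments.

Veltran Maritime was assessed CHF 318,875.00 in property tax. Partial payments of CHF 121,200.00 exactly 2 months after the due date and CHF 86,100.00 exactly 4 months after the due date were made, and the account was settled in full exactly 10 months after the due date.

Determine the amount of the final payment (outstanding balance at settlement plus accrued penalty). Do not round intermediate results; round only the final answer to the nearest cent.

Monthly rate = 12.6% ÷ 12 = 1.05%
Balance at month 2: CHF 318,875.0000 × (1 + 0.0105)^2 = CHF 325,606.5310…
After CHF 121,200.00 payment: CHF 325,606.5310… − CHF 121,200.00 = CHF 204,406.5310…
Balance at month 4: CHF 204,406.5310… × (1 + 0.0105)^2 = CHF 208,721.6039…
After CHF 86,100.00 payment: CHF 208,721.6039… − CHF 86,100.00 = CHF 122,621.6039…
Balance at month 10: CHF 122,621.6039… × (1 + 0.0105)^6 = CHF 130,552.4119…
Penalty: 10 × 2% × CHF 318,875.00 = CHF 63,775.00
Final settlement = outstanding balance + penalty = CHF 130,552.4119… + CHF 63,775.00 = CHF 194,327.41

CHF 194,327.41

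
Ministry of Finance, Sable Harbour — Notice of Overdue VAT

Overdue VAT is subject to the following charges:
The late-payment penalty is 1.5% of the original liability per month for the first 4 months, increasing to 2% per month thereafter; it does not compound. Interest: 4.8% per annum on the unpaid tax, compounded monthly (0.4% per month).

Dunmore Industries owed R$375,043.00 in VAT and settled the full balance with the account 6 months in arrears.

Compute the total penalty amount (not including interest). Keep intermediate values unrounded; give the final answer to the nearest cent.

Penalty, months 1–4: 4 × 1.5% × R$375,043.00 = R$22,502.58
Penalty, months 5–6: 2 × 2% × R$375,043.00 = R$15,001.72
Total penalty = R$22,502.58 + R$15,001.72 = R$37,504.30

R$37,504.30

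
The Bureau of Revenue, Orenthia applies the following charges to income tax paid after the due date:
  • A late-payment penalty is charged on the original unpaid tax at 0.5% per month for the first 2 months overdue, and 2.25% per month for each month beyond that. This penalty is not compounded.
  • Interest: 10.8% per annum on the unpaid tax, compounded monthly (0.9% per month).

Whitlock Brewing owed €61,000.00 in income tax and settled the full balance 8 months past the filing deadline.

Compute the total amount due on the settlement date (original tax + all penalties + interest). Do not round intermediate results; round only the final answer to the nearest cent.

Penalty, months 1–2: 2 × 0.5% × €61,000.00 = €610.00
Penalty, months 3–8: 6 × 2.25% × €61,000.00 = €8,235.00
Interest: €61,000.00 × ((1 + 0.009)^8 − 1) = €61,000.00 × 0.0743093… = €4,532.8665…
Total = €61,000.00 + €8,845.0000 + €4,532.8665… = €74,377.87

€74,377.87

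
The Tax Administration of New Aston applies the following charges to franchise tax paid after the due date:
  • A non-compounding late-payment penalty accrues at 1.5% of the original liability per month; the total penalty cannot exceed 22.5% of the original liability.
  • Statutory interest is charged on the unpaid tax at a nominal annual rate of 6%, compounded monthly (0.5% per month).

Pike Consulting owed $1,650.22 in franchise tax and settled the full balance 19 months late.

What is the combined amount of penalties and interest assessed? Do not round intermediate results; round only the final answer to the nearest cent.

$535.33

Penalty (uncapped): 19 × 1.5% × $1,650.22 = $470.31…; cap = 22.5% × $1,650.22 = $371.30… → penalty = $371.30…
Interest: $1,650.22 × ((1 + 0.005)^19 − 1) = $1,650.22 × 0.0993986… = $164.0295…
Penalties + interest = $371.2995 + $164.0295… = $535.33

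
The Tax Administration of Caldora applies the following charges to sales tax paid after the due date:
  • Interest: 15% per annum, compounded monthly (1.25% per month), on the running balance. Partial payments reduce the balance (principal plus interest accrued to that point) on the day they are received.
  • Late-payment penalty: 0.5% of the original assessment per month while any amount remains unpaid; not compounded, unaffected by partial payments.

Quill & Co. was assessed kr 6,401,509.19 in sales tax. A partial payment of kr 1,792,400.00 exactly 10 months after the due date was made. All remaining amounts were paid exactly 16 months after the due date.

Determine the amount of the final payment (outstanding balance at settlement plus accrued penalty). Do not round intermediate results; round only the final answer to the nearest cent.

kr 6,390,153.27

Balance at month 10: kr 6,401,509.1900 × (1 + 0.0125)^10 = kr 7,248,242.1217…
After kr 1,792,400.00 payment: kr 7,248,242.1217… − kr 1,792,400.00 = kr 5,455,842.1217…
Balance at month 16: kr 5,455,842.1217… × (1 + 0.0125)^6 = kr 5,878,032.5376…
Penalty: 16 × 0.5% × kr 6,401,509.19 = kr 512,120.74…
Final settlement = outstanding balance + penalty = kr 5,878,032.5376… + kr 512,120.74… = kr 6,390,153.27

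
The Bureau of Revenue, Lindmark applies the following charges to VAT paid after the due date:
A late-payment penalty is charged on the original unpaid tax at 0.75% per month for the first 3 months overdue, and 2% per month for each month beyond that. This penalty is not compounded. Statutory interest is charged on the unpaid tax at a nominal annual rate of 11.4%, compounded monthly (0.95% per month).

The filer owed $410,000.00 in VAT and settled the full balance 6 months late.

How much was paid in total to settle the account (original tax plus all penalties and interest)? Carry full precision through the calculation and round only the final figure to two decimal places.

$467,757.12

Penalty, months 1–3: 3 × 0.75% × $410,000.00 = $9,225.00
Penalty, months 4–6: 3 × 2% × $410,000.00 = $24,600.00
Interest: $410,000.00 × ((1 + 0.0095)^6 − 1) = $410,000.00 × 0.0583710… = $23,932.1183…
Total = $410,000.00 + $33,825.0000 + $23,932.1183… = $467,757.12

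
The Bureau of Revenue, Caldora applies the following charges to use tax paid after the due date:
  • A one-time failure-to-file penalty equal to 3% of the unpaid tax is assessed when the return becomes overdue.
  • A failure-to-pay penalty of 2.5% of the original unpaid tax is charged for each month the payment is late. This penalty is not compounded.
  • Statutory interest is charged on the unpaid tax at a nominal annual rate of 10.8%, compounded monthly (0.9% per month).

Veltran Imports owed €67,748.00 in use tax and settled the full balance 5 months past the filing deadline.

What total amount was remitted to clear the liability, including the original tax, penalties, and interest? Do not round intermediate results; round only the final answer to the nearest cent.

Failure-to-file penalty: 3% × €67,748.00 = €2,032.44
Failure-to-pay penalty: 5 × 2.5% × €67,748.00 = €8,468.50
Interest: €67,748.00 × ((1 + 0.009)^5 − 1) = €67,748.00 × 0.0458173… = €3,104.0320…
Total = €67,748.00 + €10,500.9400 + €3,104.0320… = €81,352.97

€81,352.97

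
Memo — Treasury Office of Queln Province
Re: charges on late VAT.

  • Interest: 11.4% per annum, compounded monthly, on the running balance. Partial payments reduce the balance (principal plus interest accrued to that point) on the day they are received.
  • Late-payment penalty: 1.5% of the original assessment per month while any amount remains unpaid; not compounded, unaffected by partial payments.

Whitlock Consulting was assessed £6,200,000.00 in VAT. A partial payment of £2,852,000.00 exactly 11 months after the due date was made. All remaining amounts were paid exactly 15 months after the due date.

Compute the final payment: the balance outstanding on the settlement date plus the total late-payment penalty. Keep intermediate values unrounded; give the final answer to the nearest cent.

£5,577,811.64

Monthly rate = 11.4% ÷ 12 = 0.95%
Balance at month 11: £6,200,000.0000 × (1 + 0.0095)^11 = £6,879,569.2332…
After £2,852,000.00 payment: £6,879,569.2332… − £2,852,000.00 = £4,027,569.2332…
Balance at month 15: £4,027,569.2332… × (1 + 0.0095)^4 = £4,182,811.6381…
Penalty: 15 × 1.5% × £6,200,000.00 = £1,395,000.00
Final settlement = outstanding balance + penalty = £4,182,811.6381… + £1,395,000.00 = £5,577,811.64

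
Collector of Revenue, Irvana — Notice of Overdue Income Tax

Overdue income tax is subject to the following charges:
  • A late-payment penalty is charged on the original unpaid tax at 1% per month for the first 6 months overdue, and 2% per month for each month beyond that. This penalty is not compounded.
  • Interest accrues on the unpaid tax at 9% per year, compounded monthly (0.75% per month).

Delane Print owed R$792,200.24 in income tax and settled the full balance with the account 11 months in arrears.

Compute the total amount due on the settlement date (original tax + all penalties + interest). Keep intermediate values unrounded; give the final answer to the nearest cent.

Penalty, months 1–6: 6 × 1% × R$792,200.24 = R$47,532.01…
Penalty, months 7–11: 5 × 2% × R$792,200.24 = R$79,220.02…
Interest: R$792,200.24 × ((1 + 0.0075)^11 − 1) = R$792,200.24 × 0.0856644… = R$67,863.3698…
Total = R$792,200.24 + R$126,752.0384 + R$67,863.3698… = R$986,815.65

R$986,815.65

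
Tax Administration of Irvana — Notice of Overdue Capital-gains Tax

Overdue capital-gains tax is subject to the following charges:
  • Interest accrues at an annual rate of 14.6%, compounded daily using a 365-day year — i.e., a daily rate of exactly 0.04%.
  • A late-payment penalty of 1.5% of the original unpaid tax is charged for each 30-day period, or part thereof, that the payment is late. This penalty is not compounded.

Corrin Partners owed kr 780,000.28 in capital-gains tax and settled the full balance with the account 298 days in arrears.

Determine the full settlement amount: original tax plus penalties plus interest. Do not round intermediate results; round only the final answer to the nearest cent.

kr 995,723.68

Penalty periods: ⌈298/30⌉ = 10; penalty = 10 × 1.5% × kr 780,000.28 = kr 117,000.04…
Interest: kr 780,000.28 × ((1 + 0.0004)^298 − 1) = kr 780,000.28 × 0.12656836… = kr 98,723.3596…
Total = kr 780,000.28 + kr 117,000.0420 + kr 98,723.3596… = kr 995,723.68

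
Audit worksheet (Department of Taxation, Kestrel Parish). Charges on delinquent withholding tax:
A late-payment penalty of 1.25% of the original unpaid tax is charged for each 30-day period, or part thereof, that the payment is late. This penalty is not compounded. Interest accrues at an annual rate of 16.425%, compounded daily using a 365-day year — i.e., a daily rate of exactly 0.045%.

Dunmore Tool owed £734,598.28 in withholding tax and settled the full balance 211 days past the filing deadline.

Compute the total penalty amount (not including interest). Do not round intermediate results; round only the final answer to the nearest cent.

Penalty periods: ⌈211/30⌉ = 8; penalty = 8 × 1.25% × £734,598.28 = £73,459.83…

£73,459.83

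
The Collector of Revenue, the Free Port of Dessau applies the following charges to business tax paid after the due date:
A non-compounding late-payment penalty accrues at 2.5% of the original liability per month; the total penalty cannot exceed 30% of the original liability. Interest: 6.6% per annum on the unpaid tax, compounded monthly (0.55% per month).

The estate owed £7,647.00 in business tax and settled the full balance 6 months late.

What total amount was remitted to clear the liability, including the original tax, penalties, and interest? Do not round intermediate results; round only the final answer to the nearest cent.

Penalty: 6 × 2.5% × £7,647.00 = £1,147.05 (below the 30% cap of £2,294.10)
Interest: £7,647.00 × ((1 + 0.0055)^6 − 1) = £7,647.00 × 0.0334571… = £255.8464…
Total = £7,647.00 + £1,147.0500 + £255.8464… = £9,049.90

£9,049.90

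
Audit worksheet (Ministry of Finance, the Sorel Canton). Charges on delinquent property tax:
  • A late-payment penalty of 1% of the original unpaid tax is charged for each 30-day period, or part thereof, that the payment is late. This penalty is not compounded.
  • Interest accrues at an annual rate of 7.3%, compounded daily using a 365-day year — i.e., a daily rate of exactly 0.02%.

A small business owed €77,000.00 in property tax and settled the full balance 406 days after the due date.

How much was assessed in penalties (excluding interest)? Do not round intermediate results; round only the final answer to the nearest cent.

€10,780.00

Penalty periods: ⌈406/30⌉ = 14; penalty = 14 × 1% × €77,000.00 = €10,780.00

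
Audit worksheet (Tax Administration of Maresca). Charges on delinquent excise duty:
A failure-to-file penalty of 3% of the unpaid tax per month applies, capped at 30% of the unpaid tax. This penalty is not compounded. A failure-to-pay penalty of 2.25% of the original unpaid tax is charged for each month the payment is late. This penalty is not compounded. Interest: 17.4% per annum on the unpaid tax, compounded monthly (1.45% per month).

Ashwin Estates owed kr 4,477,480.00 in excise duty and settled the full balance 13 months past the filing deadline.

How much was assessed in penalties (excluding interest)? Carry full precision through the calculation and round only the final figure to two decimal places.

Failure-to-file: 13 × 3% × kr 4,477,480.00 = kr 1,746,217.20, capped at 30% × kr 4,477,480.00 = kr 1,343,244.00
Failure-to-pay penalty = 2.25% × kr 4,477,480.00 × 13 mo = kr 1,309,662.90
Total penalty = kr 1,343,244.00 + kr 1,309,662.90 = kr 2,652,906.90

kr 2,652,906.90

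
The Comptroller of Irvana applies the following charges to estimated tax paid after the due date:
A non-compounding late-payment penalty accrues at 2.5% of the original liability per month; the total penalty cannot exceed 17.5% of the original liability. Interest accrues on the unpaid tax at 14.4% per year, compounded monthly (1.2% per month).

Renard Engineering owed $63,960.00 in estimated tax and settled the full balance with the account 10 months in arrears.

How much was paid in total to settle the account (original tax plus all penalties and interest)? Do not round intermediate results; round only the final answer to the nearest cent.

$83,256.21

Penalty (uncapped): 10 × 2.5% × $63,960.00 = $15,990.00; cap = 17.5% × $63,960.00 = $11,193.00 → penalty = $11,193.00
Interest: $63,960.00 × ((1 + 0.012)^10 − 1) = $63,960.00 × 0.1266918… = $8,103.2061…
Total = $63,960.00 + $11,193.0000 + $8,103.2061… = $83,256.21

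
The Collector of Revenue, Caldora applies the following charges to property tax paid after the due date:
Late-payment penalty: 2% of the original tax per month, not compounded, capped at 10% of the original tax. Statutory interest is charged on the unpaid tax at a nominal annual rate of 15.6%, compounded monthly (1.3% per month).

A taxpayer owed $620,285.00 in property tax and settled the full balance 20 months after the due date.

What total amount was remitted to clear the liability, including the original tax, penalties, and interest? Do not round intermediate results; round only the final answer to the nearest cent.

$865,148.03

Penalty (uncapped): 20 × 2% × $620,285.00 = $248,114.00; cap = 10% × $620,285.00 = $62,028.50 → penalty = $62,028.50
Interest: $620,285.00 × ((1 + 0.013)^20 − 1) = $620,285.00 × 0.2947589… = $182,834.5284…
Total = $620,285.00 + $62,028.5000 + $182,834.5284… = $865,148.03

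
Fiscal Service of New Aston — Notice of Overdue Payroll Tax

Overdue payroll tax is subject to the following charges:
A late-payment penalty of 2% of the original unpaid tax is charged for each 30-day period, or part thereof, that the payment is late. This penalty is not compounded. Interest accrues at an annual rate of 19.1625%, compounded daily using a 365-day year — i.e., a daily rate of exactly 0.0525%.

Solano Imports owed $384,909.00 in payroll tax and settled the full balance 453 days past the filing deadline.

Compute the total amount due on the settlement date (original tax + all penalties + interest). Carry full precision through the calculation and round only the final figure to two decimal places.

Penalty periods: ⌈453/30⌉ = 16; penalty = 16 × 2% × $384,909.00 = $123,170.88
Interest: $384,909.00 × ((1 + 0.000525)^453 − 1) = $384,909.00 × 0.26840803… = $103,312.6656…
Total = $384,909.00 + $123,170.8800 + $103,312.6656… = $611,392.55

$611,392.55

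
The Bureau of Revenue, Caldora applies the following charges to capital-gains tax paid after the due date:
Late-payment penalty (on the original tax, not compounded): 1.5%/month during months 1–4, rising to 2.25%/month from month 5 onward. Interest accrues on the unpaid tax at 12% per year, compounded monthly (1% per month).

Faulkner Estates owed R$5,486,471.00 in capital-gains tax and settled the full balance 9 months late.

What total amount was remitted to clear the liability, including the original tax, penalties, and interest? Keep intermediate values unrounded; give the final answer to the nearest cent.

Penalty, months 1–4: 4 × 1.5% × R$5,486,471.00 = R$329,188.26
Penalty, months 5–9: 5 × 2.25% × R$5,486,471.00 = R$617,227.99…
Interest: R$5,486,471.00 × ((1 + 0.01)^9 − 1) = R$5,486,471.00 × 0.0936853… = R$514,001.5317…
Total = R$5,486,471.00 + R$946,416.2475 + R$514,001.5317… = R$6,946,888.78

R$6,946,888.78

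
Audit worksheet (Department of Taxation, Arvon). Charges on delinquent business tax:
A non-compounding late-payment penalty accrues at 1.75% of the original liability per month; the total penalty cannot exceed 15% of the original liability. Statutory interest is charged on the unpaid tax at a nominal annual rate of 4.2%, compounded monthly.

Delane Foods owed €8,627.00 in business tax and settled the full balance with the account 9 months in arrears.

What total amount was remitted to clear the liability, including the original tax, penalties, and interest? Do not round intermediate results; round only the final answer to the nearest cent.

€10,196.64

Penalty (uncapped): 9 × 1.75% × €8,627.00 = €1,358.75…; cap = 15% × €8,627.00 = €1,294.05 → penalty = €1,294.05
Interest (4.2%/yr ÷ 12 = 0.35%/month): €8,627.00 × ((1 + 0.0035)^9 − 1) = €275.5862…
Total = €8,627.00 + €1,294.0500 + €275.5862… = €10,196.64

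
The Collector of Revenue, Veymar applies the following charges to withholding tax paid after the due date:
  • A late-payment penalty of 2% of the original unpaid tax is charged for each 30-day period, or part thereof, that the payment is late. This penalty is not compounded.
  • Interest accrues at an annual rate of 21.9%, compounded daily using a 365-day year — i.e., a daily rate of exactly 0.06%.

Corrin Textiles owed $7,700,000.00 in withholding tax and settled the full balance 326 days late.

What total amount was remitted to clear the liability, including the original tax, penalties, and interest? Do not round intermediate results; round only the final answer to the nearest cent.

Penalty periods: ⌈326/30⌉ = 11; penalty = 11 × 2% × $7,700,000.00 = $1,694,000.00
Interest: $7,700,000.00 × ((1 + 0.0006)^326 − 1) = $7,700,000.00 × 0.21596907… = $1,662,961.8024…
Total = $7,700,000.00 + $1,694,000.0000 + $1,662,961.8024… = $11,056,961.80

$11,056,961.80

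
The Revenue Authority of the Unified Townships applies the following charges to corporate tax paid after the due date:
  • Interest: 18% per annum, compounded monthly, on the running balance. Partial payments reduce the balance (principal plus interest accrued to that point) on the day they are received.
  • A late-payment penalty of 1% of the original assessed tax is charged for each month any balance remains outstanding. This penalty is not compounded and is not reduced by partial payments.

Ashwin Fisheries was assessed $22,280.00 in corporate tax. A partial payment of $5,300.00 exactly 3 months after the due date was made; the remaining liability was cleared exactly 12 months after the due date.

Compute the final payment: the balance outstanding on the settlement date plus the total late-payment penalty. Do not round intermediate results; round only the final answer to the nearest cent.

Monthly rate = 18% ÷ 12 = 1.5%
Balance at month 3: $22,280.0000 × (1 + 0.015)^3 = $23,297.7142…
After $5,300.00 payment: $23,297.7142… − $5,300.00 = $17,997.7142…
Balance at month 12: $17,997.7142… × (1 + 0.015)^9 = $20,578.4060…
Penalty: 12 × 1% × $22,280.00 = $2,673.60
Final settlement = outstanding balance + penalty = $20,578.4060… + $2,673.60 = $23,252.01

$23,252.01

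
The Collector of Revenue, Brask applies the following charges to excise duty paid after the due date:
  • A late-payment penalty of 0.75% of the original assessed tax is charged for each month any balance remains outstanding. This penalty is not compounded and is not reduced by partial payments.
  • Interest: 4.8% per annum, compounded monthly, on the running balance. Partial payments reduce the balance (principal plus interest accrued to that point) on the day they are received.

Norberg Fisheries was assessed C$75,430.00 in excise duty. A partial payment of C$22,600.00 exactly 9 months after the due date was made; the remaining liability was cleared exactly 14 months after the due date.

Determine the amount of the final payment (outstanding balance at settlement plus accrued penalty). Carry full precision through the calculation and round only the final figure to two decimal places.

Monthly rate = 4.8% ÷ 12 = 0.4%
Balance at month 9: C$75,430.0000 × (1 + 0.004)^9 = C$78,189.3356…
After C$22,600.00 payment: C$78,189.3356… − C$22,600.00 = C$55,589.3356…
Balance at month 14: C$55,589.3356… × (1 + 0.004)^5 = C$56,710.0523…
Penalty: 14 × 0.75% × C$75,430.00 = C$7,920.15
Final settlement = outstanding balance + penalty = C$56,710.0523… + C$7,920.15 = C$64,630.20

C$64,630.20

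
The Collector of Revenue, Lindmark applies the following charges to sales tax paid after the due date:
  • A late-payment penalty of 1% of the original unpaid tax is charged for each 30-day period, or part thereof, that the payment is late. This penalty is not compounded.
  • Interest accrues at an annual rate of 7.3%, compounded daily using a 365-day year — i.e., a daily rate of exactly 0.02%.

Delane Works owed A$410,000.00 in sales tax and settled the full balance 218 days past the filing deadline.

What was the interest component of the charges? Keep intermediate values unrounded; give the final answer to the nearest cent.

A$18,269.56

Interest: A$410,000.00 × ((1 + 0.0002)^218 − 1) = A$410,000.00 × 0.04455989… = A$18,269.5557…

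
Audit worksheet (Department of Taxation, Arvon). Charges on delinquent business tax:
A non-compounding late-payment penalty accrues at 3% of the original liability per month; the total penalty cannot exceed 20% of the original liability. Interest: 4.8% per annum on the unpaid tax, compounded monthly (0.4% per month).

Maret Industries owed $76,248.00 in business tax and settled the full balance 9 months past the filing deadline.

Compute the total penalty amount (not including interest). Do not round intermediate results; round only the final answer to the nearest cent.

Penalty (uncapped): 9 × 3% × $76,248.00 = $20,586.96; cap = 20% × $76,248.00 = $15,249.60 → penalty = $15,249.60

$15,249.60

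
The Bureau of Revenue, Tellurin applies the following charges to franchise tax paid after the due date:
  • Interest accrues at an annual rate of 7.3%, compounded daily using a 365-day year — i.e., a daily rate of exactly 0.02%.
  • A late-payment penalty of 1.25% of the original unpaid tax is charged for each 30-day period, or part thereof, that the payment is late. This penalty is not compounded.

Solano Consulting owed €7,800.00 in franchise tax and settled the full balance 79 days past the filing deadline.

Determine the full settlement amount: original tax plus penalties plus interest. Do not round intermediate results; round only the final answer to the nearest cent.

Penalty periods: ⌈79/30⌉ = 3; penalty = 3 × 1.25% × €7,800.00 = €292.50
Interest: €7,800.00 × ((1 + 0.0002)^79 − 1) = €7,800.00 × 0.01592388… = €124.2062…
Total = €7,800.00 + €292.5000 + €124.2062… = €8,216.71

€8,216.71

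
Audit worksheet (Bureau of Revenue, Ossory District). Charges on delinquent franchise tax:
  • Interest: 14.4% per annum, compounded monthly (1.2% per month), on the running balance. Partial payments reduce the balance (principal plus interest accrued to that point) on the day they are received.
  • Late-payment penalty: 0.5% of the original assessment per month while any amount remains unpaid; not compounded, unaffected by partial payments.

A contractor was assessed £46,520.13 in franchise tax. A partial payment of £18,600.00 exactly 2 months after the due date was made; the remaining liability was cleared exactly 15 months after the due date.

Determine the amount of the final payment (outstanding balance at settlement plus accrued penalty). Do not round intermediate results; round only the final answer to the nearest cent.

£37,404.09

Balance at month 2: £46,520.1300 × (1 + 0.012)^2 = £47,643.3120…
After £18,600.00 payment: £47,643.3120… − £18,600.00 = £29,043.3120…
Balance at month 15: £29,043.3120… × (1 + 0.012)^13 = £33,915.0767…
Penalty: 15 × 0.5% × £46,520.13 = £3,489.01…
Final settlement = outstanding balance + penalty = £33,915.0767… + £3,489.01… = £37,404.09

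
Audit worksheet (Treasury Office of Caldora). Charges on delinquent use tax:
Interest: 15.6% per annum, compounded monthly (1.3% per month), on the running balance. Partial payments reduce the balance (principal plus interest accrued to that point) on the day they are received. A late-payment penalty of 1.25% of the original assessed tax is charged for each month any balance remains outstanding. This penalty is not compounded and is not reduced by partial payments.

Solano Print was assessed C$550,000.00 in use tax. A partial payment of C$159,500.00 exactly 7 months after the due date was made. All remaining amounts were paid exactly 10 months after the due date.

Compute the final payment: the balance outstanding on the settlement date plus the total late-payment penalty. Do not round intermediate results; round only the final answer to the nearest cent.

C$528,779.39

Balance at month 7: C$550,000.0000 × (1 + 0.013)^7 = C$602,044.7964…
After C$159,500.00 payment: C$602,044.7964… − C$159,500.00 = C$442,544.7964…
Balance at month 10: C$442,544.7964… × (1 + 0.013)^3 = C$460,029.3859…
Penalty: 10 × 1.25% × C$550,000.00 = C$68,750.00
Final settlement = outstanding balance + penalty = C$460,029.3859… + C$68,750.00 = C$528,779.39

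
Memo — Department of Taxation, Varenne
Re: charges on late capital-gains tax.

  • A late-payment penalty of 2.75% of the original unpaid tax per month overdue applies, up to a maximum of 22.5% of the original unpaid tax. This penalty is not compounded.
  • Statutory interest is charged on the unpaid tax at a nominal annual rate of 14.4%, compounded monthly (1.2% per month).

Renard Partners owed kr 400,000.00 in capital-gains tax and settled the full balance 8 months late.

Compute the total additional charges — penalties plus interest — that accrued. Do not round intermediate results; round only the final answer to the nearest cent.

kr 128,052.09

Penalty: 8 × 2.75% × kr 400,000.00 = kr 88,000.00 (below the 22.5% cap of kr 90,000.00)
Interest: kr 400,000.00 × ((1 + 0.012)^8 − 1) = kr 400,000.00 × 0.1001302… = kr 40,052.0934…
Penalties + interest = kr 88,000.0000 + kr 40,052.0934… = kr 128,052.09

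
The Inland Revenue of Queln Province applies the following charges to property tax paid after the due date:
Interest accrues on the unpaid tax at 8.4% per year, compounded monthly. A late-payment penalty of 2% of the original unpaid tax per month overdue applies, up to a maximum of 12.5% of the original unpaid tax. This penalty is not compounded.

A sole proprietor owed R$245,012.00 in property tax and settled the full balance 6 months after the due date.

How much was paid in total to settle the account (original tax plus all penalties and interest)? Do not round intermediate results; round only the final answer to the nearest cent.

R$284,885.72

Penalty: 6 × 2% × R$245,012.00 = R$29,401.44 (below the 12.5% cap of R$30,626.50)
Interest (8.4%/yr ÷ 12 = 0.7%/month): R$245,012.00 × ((1 + 0.007)^6 − 1) = R$10,472.2775…
Total = R$245,012.00 + R$29,401.4400 + R$10,472.2775… = R$284,885.72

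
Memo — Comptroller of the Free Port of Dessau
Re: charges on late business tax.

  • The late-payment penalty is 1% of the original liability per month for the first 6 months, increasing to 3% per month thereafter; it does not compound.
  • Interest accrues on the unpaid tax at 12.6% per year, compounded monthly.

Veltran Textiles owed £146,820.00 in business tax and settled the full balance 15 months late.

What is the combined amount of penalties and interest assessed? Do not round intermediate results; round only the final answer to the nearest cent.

Penalty, months 1–6: 6 × 1% × £146,820.00 = £8,809.20
Penalty, months 7–15: 9 × 3% × £146,820.00 = £39,641.40
Interest (12.6%/yr ÷ 12 = 1.05%/month): £146,820.00 × ((1 + 0.0105)^15 − 1) = £24,903.6012…
Penalties + interest = £48,450.6000 + £24,903.6012… = £73,354.20

£73,354.20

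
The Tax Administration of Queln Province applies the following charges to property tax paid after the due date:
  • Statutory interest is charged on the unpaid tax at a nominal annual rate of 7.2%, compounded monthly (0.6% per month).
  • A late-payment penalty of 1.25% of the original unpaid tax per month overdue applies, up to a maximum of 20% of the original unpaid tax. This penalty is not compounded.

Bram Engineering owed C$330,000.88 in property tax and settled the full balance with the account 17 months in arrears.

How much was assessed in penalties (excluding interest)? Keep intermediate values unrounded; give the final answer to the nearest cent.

C$66,000.18

Penalty (uncapped): 17 × 1.25% × C$330,000.88 = C$70,125.19…; cap = 20% × C$330,000.88 = C$66,000.18… → penalty = C$66,000.18…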